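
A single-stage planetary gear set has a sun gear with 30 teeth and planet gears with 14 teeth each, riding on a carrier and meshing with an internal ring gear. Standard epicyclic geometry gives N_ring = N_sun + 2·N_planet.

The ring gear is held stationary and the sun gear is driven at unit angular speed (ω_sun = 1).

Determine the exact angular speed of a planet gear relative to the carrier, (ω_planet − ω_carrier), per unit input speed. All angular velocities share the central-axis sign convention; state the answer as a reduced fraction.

-435/308

N_ring = 30 + 2·14 = 58
30(ω_s−ω_c) = −58(ω_r−ω_c),  ω_r=0, ω_s=1
30(1−ω_c) = −58(0−ω_c)  ⇒  88ω_c = 30  ⇒  ω_c = 15/44
sun–planet: 30·(1−15/44) = −14·(ω_p−ω_c)  ⇒  ω_p−ω_c = −(30/14)·(29/44) = -435/308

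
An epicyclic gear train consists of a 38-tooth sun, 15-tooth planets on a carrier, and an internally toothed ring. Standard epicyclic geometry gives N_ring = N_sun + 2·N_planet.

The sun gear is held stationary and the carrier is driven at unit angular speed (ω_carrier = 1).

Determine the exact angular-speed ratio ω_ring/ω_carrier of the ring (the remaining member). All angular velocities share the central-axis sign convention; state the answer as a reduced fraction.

53/34

N_ring = 38 + 2·15 = 68
38(ω_s−ω_c) = −68(ω_r−ω_c),  ω_s=0, ω_c=1
ω_r = 1 − (38/68)(0−1) = 53/34
ω_r/ω_c = 53/34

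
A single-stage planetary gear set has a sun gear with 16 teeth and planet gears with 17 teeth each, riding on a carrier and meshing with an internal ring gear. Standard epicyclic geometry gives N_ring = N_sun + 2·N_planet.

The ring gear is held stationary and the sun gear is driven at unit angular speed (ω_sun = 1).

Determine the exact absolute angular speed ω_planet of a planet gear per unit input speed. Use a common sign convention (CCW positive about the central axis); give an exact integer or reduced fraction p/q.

-8/17

N_ring = 16 + 2·17 = 50
16(ω_s−ω_c) = −50(ω_r−ω_c),  ω_r=0, ω_s=1
16(1−ω_c) = −50(0−ω_c)  ⇒  66ω_c = 16  ⇒  ω_c = 8/33
sun–planet: 16·(1−8/33) = −17·(ω_p−ω_c)  ⇒  ω_p−ω_c = −(16/17)·(25/33) = -400/561
ω_p = 8/33 − 400/561 = -8/17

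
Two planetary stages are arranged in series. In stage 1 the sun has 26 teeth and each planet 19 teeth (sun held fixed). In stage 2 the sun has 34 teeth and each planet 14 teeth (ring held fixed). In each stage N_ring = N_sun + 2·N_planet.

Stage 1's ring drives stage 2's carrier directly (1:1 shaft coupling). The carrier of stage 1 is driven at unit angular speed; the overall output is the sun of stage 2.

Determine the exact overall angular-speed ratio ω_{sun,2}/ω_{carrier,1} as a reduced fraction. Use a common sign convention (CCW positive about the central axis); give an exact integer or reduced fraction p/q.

Stage 1: N_ring = 26 + 2·19 = 64
Stage 1: 26(ω_s−ω_c) = −64(ω_r−ω_c),  ω_s=0, ω_c=1
Stage 1: ω_r = 1 − (26/64)(0−1) = 45/32
  ⇒ ω_r¹/ω_c¹ = 45/32
Stage 2: N_ring = 34 + 2·14 = 62
Stage 2: 34(ω_s−ω_c) = −62(ω_r−ω_c),  ω_r=0, ω_c=1
Stage 2: ω_s = 1 − (62/34)(0−1) = 48/17
  ⇒ ω_s²/ω_c² = 48/17
Coupling ω_c² = ω_r¹ ⇒ overall = 45/32 × 48/17 = 135/34

135/34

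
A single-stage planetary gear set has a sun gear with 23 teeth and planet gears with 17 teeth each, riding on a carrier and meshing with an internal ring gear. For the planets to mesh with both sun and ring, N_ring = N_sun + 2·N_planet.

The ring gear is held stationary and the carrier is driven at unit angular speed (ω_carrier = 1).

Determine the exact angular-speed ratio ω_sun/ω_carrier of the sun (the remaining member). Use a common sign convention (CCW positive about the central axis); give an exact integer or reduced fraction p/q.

80/23

N_ring = 23 + 2·17 = 57
23(ω_s−ω_c) = −57(ω_r−ω_c),  ω_r=0, ω_c=1
ω_s = 1 − (57/23)(0−1) = 80/23
ω_s/ω_c = 80/23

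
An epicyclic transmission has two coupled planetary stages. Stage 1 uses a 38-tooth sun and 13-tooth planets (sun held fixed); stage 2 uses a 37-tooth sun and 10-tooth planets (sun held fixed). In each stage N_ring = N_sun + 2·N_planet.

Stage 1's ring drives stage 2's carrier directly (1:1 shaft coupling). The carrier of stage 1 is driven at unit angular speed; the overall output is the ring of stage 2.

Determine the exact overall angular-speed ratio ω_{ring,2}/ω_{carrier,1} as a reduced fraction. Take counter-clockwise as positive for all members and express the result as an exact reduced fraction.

Stage 1: N_ring = 38 + 2·13 = 64
Stage 1: 38(ω_s−ω_c) = −64(ω_r−ω_c),  ω_s=0, ω_c=1
Stage 1: ω_r = 1 − (38/64)(0−1) = 51/32
  ⇒ ω_r¹/ω_c¹ = 51/32
Stage 2: N_ring = 37 + 2·10 = 57
Stage 2: 37(ω_s−ω_c) = −57(ω_r−ω_c),  ω_s=0, ω_c=1
Stage 2: ω_r = 1 − (37/57)(0−1) = 94/57
  ⇒ ω_r²/ω_c² = 94/57
Coupling ω_c² = ω_r¹ ⇒ overall = 51/32 × 94/57 = 799/304

799/304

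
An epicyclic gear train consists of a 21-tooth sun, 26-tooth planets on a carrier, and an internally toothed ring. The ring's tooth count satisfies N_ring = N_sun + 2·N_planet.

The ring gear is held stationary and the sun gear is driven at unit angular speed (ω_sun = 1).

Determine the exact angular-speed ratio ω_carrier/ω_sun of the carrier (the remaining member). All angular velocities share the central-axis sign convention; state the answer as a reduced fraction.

21/94

N_ring = 21 + 2·26 = 73
21(ω_s−ω_c) = −73(ω_r−ω_c),  ω_r=0, ω_s=1
21(1−ω_c) = −73(0−ω_c)  ⇒  94ω_c = 21  ⇒  ω_c = 21/94
ω_c/ω_s = 21/94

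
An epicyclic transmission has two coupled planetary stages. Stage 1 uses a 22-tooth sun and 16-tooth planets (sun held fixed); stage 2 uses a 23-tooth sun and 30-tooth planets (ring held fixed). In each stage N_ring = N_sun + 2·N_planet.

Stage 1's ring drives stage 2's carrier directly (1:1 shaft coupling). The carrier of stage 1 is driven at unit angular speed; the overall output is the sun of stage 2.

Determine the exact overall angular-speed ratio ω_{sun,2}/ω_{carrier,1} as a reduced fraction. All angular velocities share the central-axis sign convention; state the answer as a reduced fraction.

Stage 1: N_ring = 22 + 2·16 = 54
Stage 1: 22(ω_s−ω_c) = −54(ω_r−ω_c),  ω_s=0, ω_c=1
Stage 1: ω_r = 1 − (22/54)(0−1) = 38/27
  ⇒ ω_r¹/ω_c¹ = 38/27
Stage 2: N_ring = 23 + 2·30 = 83
Stage 2: 23(ω_s−ω_c) = −83(ω_r−ω_c),  ω_r=0, ω_c=1
Stage 2: ω_s = 1 − (83/23)(0−1) = 106/23
  ⇒ ω_s²/ω_c² = 106/23
Coupling ω_c² = ω_r¹ ⇒ overall = 38/27 × 106/23 = 4028/621

4028/621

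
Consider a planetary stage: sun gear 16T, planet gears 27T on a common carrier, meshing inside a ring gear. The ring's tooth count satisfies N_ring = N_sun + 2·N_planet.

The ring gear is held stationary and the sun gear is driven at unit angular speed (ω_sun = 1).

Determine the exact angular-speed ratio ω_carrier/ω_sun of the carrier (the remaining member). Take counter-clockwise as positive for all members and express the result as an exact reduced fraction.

N_ring = 16 + 2·27 = 70
16(ω_s−ω_c) = −70(ω_r−ω_c),  ω_r=0, ω_s=1
16(1−ω_c) = −70(0−ω_c)  ⇒  86ω_c = 16  ⇒  ω_c = 8/43
ω_c/ω_s = 8/43

8/43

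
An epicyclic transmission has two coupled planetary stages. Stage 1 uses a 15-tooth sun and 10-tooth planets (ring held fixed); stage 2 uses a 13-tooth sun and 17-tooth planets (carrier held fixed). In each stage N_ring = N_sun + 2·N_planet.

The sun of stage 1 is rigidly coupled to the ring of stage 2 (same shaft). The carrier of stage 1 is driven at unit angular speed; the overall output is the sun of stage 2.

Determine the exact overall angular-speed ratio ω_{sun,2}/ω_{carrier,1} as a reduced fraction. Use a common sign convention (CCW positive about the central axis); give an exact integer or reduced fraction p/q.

Stage 1: N_ring = 15 + 2·10 = 35
Stage 1: 15(ω_s−ω_c) = −35(ω_r−ω_c),  ω_r=0, ω_c=1
Stage 1: ω_s = 1 − (35/15)(0−1) = 10/3
  ⇒ ω_s¹/ω_c¹ = 10/3
Stage 2: N_ring = 13 + 2·17 = 47
Stage 2: 13(ω_s−ω_c) = −47(ω_r−ω_c),  ω_c=0, ω_r=1
Stage 2: ω_s = 0 − (47/13)(1−0) = -47/13
  ⇒ ω_s²/ω_r² = -47/13
Coupling ω_r² = ω_s¹ ⇒ overall = 10/3 × -47/13 = -470/39

-470/39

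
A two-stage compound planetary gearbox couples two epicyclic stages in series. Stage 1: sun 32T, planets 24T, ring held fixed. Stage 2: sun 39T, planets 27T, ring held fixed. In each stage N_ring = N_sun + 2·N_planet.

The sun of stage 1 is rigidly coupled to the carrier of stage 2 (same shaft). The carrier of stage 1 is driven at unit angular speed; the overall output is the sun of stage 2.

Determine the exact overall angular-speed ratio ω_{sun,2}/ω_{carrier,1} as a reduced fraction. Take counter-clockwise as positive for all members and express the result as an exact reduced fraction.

Stage 1: N_ring = 32 + 2·24 = 80
Stage 1: 32(ω_s−ω_c) = −80(ω_r−ω_c),  ω_r=0, ω_c=1
Stage 1: ω_s = 1 − (80/32)(0−1) = 7/2
  ⇒ ω_s¹/ω_c¹ = 7/2
Stage 2: N_ring = 39 + 2·27 = 93
Stage 2: 39(ω_s−ω_c) = −93(ω_r−ω_c),  ω_r=0, ω_c=1
Stage 2: ω_s = 1 − (93/39)(0−1) = 44/13
  ⇒ ω_s²/ω_c² = 44/13
Coupling ω_c² = ω_s¹ ⇒ overall = 7/2 × 44/13 = 154/13

154/13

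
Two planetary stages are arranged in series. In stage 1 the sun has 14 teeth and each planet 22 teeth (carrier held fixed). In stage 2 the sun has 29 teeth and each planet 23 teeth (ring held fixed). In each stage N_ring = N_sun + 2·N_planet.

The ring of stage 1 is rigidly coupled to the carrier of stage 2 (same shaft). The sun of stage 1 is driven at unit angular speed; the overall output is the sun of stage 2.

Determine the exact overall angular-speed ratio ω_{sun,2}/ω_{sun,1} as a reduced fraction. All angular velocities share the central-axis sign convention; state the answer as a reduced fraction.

-728/841

Stage 1: N_ring = 14 + 2·22 = 58
Stage 1: 14(ω_s−ω_c) = −58(ω_r−ω_c),  ω_c=0, ω_s=1
Stage 1: ω_r = 0 − (14/58)(1−0) = -7/29
  ⇒ ω_r¹/ω_s¹ = -7/29
Stage 2: N_ring = 29 + 2·23 = 75
Stage 2: 29(ω_s−ω_c) = −75(ω_r−ω_c),  ω_r=0, ω_c=1
Stage 2: ω_s = 1 − (75/29)(0−1) = 104/29
  ⇒ ω_s²/ω_c² = 104/29
Coupling ω_c² = ω_r¹ ⇒ overall = -7/29 × 104/29 = -728/841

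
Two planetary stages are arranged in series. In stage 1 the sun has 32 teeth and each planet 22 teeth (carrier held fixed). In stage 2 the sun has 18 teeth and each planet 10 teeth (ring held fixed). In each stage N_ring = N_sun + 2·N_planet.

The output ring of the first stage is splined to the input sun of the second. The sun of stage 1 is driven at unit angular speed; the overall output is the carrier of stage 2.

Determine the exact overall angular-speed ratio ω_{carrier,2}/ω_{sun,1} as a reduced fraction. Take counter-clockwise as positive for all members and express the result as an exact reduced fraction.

Stage 1: N_ring = 32 + 2·22 = 76
Stage 1: 32(ω_s−ω_c) = −76(ω_r−ω_c),  ω_c=0, ω_s=1
Stage 1: ω_r = 0 − (32/76)(1−0) = -8/19
  ⇒ ω_r¹/ω_s¹ = -8/19
Stage 2: N_ring = 18 + 2·10 = 38
Stage 2: 18(ω_s−ω_c) = −38(ω_r−ω_c),  ω_r=0, ω_s=1
Stage 2: 18(1−ω_c) = −38(0−ω_c)  ⇒  56ω_c = 18  ⇒  ω_c = 9/28
  ⇒ ω_c²/ω_s² = 9/28
Coupling ω_s² = ω_r¹ ⇒ overall = -8/19 × 9/28 = -18/133

-18/133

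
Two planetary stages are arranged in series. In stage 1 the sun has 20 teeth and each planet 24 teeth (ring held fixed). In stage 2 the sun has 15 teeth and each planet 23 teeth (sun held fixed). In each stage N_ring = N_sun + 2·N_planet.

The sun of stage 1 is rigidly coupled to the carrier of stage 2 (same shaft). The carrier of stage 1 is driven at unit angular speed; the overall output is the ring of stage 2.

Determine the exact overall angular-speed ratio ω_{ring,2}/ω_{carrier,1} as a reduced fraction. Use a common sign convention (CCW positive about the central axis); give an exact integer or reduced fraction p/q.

1672/305

Stage 1: N_ring = 20 + 2·24 = 68
Stage 1: 20(ω_s−ω_c) = −68(ω_r−ω_c),  ω_r=0, ω_c=1
Stage 1: ω_s = 1 − (68/20)(0−1) = 22/5
  ⇒ ω_s¹/ω_c¹ = 22/5
Stage 2: N_ring = 15 + 2·23 = 61
Stage 2: 15(ω_s−ω_c) = −61(ω_r−ω_c),  ω_s=0, ω_c=1
Stage 2: ω_r = 1 − (15/61)(0−1) = 76/61
  ⇒ ω_r²/ω_c² = 76/61
Coupling ω_c² = ω_s¹ ⇒ overall = 22/5 × 76/61 = 1672/305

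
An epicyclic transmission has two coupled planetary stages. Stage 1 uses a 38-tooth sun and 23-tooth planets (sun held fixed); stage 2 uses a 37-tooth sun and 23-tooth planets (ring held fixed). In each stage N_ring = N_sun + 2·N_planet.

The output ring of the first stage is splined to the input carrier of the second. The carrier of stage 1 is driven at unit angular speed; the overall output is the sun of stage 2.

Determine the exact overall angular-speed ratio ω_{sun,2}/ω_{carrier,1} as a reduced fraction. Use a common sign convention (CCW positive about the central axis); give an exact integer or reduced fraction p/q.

Stage 1: N_ring = 38 + 2·23 = 84
Stage 1: 38(ω_s−ω_c) = −84(ω_r−ω_c),  ω_s=0, ω_c=1
Stage 1: ω_r = 1 − (38/84)(0−1) = 61/42
  ⇒ ω_r¹/ω_c¹ = 61/42
Stage 2: N_ring = 37 + 2·23 = 83
Stage 2: 37(ω_s−ω_c) = −83(ω_r−ω_c),  ω_r=0, ω_c=1
Stage 2: ω_s = 1 − (83/37)(0−1) = 120/37
  ⇒ ω_s²/ω_c² = 120/37
Coupling ω_c² = ω_r¹ ⇒ overall = 61/42 × 120/37 = 1220/259

1220/259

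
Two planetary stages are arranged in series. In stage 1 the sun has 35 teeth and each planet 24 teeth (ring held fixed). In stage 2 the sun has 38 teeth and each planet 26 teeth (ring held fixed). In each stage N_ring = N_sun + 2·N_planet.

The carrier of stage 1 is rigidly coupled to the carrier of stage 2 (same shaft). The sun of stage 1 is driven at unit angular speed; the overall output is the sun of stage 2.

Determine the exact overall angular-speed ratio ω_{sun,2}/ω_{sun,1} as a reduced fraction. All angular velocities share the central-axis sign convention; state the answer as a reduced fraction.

Stage 1: N_ring = 35 + 2·24 = 83
Stage 1: 35(ω_s−ω_c) = −83(ω_r−ω_c),  ω_r=0, ω_s=1
Stage 1: 35(1−ω_c) = −83(0−ω_c)  ⇒  118ω_c = 35  ⇒  ω_c = 35/118
  ⇒ ω_c¹/ω_s¹ = 35/118
Stage 2: N_ring = 38 + 2·26 = 90
Stage 2: 38(ω_s−ω_c) = −90(ω_r−ω_c),  ω_r=0, ω_c=1
Stage 2: ω_s = 1 − (90/38)(0−1) = 64/19
  ⇒ ω_s²/ω_c² = 64/19
Coupling ω_c² = ω_c¹ ⇒ overall = 35/118 × 64/19 = 1120/1121

1120/1121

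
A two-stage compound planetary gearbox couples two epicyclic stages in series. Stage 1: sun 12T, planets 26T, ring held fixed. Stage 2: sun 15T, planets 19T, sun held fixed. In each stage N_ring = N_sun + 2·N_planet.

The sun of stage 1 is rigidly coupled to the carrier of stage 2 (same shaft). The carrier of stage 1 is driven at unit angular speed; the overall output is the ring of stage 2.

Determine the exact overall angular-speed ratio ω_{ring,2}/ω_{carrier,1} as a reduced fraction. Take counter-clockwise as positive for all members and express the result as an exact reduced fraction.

1292/159

Stage 1: N_ring = 12 + 2·26 = 64
Stage 1: 12(ω_s−ω_c) = −64(ω_r−ω_c),  ω_r=0, ω_c=1
Stage 1: ω_s = 1 − (64/12)(0−1) = 19/3
  ⇒ ω_s¹/ω_c¹ = 19/3
Stage 2: N_ring = 15 + 2·19 = 53
Stage 2: 15(ω_s−ω_c) = −53(ω_r−ω_c),  ω_s=0, ω_c=1
Stage 2: ω_r = 1 − (15/53)(0−1) = 68/53
  ⇒ ω_r²/ω_c² = 68/53
Coupling ω_c² = ω_s¹ ⇒ overall = 19/3 × 68/53 = 1292/159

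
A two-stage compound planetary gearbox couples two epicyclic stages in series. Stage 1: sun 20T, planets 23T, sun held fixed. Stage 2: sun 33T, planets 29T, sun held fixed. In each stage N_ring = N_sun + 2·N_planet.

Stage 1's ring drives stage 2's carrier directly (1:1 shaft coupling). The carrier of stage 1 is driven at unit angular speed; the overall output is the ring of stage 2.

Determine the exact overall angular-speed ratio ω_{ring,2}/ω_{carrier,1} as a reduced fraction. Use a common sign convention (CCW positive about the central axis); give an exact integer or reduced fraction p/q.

5332/3003

Stage 1: N_ring = 20 + 2·23 = 66
Stage 1: 20(ω_s−ω_c) = −66(ω_r−ω_c),  ω_s=0, ω_c=1
Stage 1: ω_r = 1 − (20/66)(0−1) = 43/33
  ⇒ ω_r¹/ω_c¹ = 43/33
Stage 2: N_ring = 33 + 2·29 = 91
Stage 2: 33(ω_s−ω_c) = −91(ω_r−ω_c),  ω_s=0, ω_c=1
Stage 2: ω_r = 1 − (33/91)(0−1) = 124/91
  ⇒ ω_r²/ω_c² = 124/91
Coupling ω_c² = ω_r¹ ⇒ overall = 43/33 × 124/91 = 5332/3003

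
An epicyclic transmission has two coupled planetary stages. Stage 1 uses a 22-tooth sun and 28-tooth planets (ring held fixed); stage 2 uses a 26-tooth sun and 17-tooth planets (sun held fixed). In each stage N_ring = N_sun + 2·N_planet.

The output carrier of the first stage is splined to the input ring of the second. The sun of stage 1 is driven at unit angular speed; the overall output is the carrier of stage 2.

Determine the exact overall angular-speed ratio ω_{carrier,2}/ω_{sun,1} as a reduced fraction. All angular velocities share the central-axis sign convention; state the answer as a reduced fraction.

Stage 1: N_ring = 22 + 2·28 = 78
Stage 1: 22(ω_s−ω_c) = −78(ω_r−ω_c),  ω_r=0, ω_s=1
Stage 1: 22(1−ω_c) = −78(0−ω_c)  ⇒  100ω_c = 22  ⇒  ω_c = 11/50
  ⇒ ω_c¹/ω_s¹ = 11/50
Stage 2: N_ring = 26 + 2·17 = 60
Stage 2: 26(ω_s−ω_c) = −60(ω_r−ω_c),  ω_s=0, ω_r=1
Stage 2: 26(0−ω_c) = −60(1−ω_c)  ⇒  86ω_c = 60  ⇒  ω_c = 30/43
  ⇒ ω_c²/ω_r² = 30/43
Coupling ω_r² = ω_c¹ ⇒ overall = 11/50 × 30/43 = 33/215

33/215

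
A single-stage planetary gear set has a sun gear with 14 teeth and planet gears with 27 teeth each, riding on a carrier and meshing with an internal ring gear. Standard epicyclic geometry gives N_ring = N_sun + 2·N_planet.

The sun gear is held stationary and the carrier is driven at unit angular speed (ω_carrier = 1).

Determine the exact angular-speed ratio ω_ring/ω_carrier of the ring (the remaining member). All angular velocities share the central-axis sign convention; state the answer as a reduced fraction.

41/34

N_ring = 14 + 2·27 = 68
14(ω_s−ω_c) = −68(ω_r−ω_c),  ω_s=0, ω_c=1
ω_r = 1 − (14/68)(0−1) = 41/34
ω_r/ω_c = 41/34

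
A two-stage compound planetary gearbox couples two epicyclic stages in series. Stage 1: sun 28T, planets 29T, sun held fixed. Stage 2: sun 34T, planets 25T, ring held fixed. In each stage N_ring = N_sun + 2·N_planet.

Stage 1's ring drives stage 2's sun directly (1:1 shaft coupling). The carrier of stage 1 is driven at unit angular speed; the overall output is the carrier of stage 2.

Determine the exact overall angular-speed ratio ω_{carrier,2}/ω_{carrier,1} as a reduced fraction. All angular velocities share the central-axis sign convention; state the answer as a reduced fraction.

969/2537

Stage 1: N_ring = 28 + 2·29 = 86
Stage 1: 28(ω_s−ω_c) = −86(ω_r−ω_c),  ω_s=0, ω_c=1
Stage 1: ω_r = 1 − (28/86)(0−1) = 57/43
  ⇒ ω_r¹/ω_c¹ = 57/43
Stage 2: N_ring = 34 + 2·25 = 84
Stage 2: 34(ω_s−ω_c) = −84(ω_r−ω_c),  ω_r=0, ω_s=1
Stage 2: 34(1−ω_c) = −84(0−ω_c)  ⇒  118ω_c = 34  ⇒  ω_c = 17/59
  ⇒ ω_c²/ω_s² = 17/59
Coupling ω_s² = ω_r¹ ⇒ overall = 57/43 × 17/59 = 969/2537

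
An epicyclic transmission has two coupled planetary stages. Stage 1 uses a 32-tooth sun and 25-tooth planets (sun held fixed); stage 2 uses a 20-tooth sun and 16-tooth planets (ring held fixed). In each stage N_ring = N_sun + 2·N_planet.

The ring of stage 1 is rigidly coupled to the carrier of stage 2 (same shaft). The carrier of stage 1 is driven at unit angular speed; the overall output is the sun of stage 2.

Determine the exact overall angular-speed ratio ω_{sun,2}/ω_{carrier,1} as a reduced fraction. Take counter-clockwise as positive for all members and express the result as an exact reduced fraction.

Stage 1: N_ring = 32 + 2·25 = 82
Stage 1: 32(ω_s−ω_c) = −82(ω_r−ω_c),  ω_s=0, ω_c=1
Stage 1: ω_r = 1 − (32/82)(0−1) = 57/41
  ⇒ ω_r¹/ω_c¹ = 57/41
Stage 2: N_ring = 20 + 2·16 = 52
Stage 2: 20(ω_s−ω_c) = −52(ω_r−ω_c),  ω_r=0, ω_c=1
Stage 2: ω_s = 1 − (52/20)(0−1) = 18/5
  ⇒ ω_s²/ω_c² = 18/5
Coupling ω_c² = ω_r¹ ⇒ overall = 57/41 × 18/5 = 1026/205

1026/205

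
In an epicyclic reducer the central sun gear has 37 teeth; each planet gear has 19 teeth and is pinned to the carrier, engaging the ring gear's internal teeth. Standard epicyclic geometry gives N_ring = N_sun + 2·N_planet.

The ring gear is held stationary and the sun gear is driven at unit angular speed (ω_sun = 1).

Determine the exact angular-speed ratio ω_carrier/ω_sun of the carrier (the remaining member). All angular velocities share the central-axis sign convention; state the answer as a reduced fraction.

N_ring = 37 + 2·19 = 75
37(ω_s−ω_c) = −75(ω_r−ω_c),  ω_r=0, ω_s=1
37(1−ω_c) = −75(0−ω_c)  ⇒  112ω_c = 37  ⇒  ω_c = 37/112
ω_c/ω_s = 37/112

37/112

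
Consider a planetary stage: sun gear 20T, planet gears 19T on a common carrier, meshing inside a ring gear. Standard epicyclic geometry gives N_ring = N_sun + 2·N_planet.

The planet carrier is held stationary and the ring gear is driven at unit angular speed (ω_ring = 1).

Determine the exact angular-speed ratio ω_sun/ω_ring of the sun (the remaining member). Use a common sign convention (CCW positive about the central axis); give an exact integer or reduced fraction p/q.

-29/10

N_ring = 20 + 2·19 = 58
20(ω_s−ω_c) = −58(ω_r−ω_c),  ω_c=0, ω_r=1
ω_s = 0 − (58/20)(1−0) = -29/10
ω_s/ω_r = -29/10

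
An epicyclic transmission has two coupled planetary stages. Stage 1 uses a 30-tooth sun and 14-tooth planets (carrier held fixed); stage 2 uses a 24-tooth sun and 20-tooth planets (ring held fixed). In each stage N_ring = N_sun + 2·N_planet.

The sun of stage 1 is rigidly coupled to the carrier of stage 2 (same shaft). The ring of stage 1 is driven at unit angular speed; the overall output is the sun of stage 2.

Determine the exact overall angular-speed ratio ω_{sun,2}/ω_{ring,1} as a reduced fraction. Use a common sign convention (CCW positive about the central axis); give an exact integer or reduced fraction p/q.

-319/45

Stage 1: N_ring = 30 + 2·14 = 58
Stage 1: 30(ω_s−ω_c) = −58(ω_r−ω_c),  ω_c=0, ω_r=1
Stage 1: ω_s = 0 − (58/30)(1−0) = -29/15
  ⇒ ω_s¹/ω_r¹ = -29/15
Stage 2: N_ring = 24 + 2·20 = 64
Stage 2: 24(ω_s−ω_c) = −64(ω_r−ω_c),  ω_r=0, ω_c=1
Stage 2: ω_s = 1 − (64/24)(0−1) = 11/3
  ⇒ ω_s²/ω_c² = 11/3
Coupling ω_c² = ω_s¹ ⇒ overall = -29/15 × 11/3 = -319/45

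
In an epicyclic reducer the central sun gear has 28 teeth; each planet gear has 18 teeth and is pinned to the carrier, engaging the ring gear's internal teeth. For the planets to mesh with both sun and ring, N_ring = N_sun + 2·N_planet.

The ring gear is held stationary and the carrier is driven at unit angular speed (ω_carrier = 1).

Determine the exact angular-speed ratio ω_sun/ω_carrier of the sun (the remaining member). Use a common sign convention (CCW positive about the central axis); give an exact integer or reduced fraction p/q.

23/7

N_ring = 28 + 2·18 = 64
28(ω_s−ω_c) = −64(ω_r−ω_c),  ω_r=0, ω_c=1
ω_s = 1 − (64/28)(0−1) = 23/7
ω_s/ω_c = 23/7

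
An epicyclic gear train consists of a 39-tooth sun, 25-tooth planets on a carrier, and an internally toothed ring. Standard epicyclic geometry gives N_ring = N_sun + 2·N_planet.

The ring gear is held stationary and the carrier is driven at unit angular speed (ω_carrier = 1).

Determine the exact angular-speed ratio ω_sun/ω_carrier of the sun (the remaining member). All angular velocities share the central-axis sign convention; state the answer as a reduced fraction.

128/39

N_ring = 39 + 2·25 = 89
39(ω_s−ω_c) = −89(ω_r−ω_c),  ω_r=0, ω_c=1
ω_s = 1 − (89/39)(0−1) = 128/39
ω_s/ω_c = 128/39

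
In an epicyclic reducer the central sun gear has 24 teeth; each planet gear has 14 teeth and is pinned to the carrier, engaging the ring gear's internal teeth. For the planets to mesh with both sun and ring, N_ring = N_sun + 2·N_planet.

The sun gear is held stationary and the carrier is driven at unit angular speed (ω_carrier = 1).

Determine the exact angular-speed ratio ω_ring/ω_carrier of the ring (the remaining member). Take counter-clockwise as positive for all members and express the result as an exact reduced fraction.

N_ring = 24 + 2·14 = 52
24(ω_s−ω_c) = −52(ω_r−ω_c),  ω_s=0, ω_c=1
ω_r = 1 − (24/52)(0−1) = 19/13
ω_r/ω_c = 19/13

19/13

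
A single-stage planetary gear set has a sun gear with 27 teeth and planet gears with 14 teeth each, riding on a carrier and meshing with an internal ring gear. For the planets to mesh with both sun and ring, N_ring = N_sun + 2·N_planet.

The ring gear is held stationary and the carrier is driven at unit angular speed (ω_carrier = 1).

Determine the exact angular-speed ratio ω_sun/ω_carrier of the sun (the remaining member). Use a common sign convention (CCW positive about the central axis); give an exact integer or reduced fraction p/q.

N_ring = 27 + 2·14 = 55
27(ω_s−ω_c) = −55(ω_r−ω_c),  ω_r=0, ω_c=1
ω_s = 1 − (55/27)(0−1) = 82/27
ω_s/ω_c = 82/27

82/27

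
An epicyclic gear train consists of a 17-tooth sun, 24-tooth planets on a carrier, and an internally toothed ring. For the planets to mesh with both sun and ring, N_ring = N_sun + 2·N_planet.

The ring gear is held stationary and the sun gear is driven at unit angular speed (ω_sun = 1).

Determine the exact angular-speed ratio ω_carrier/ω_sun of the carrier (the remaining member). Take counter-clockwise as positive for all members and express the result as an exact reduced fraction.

N_ring = 17 + 2·24 = 65
17(ω_s−ω_c) = −65(ω_r−ω_c),  ω_r=0, ω_s=1
17(1−ω_c) = −65(0−ω_c)  ⇒  82ω_c = 17  ⇒  ω_c = 17/82
ω_c/ω_s = 17/82

17/82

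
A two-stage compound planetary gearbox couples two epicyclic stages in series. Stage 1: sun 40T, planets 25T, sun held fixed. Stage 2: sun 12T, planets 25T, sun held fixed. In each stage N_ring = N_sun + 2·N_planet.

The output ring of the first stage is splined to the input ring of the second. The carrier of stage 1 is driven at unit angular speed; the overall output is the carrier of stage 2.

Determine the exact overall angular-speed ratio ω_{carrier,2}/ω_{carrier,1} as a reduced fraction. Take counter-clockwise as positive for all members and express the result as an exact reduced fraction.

403/333

Stage 1: N_ring = 40 + 2·25 = 90
Stage 1: 40(ω_s−ω_c) = −90(ω_r−ω_c),  ω_s=0, ω_c=1
Stage 1: ω_r = 1 − (40/90)(0−1) = 13/9
  ⇒ ω_r¹/ω_c¹ = 13/9
Stage 2: N_ring = 12 + 2·25 = 62
Stage 2: 12(ω_s−ω_c) = −62(ω_r−ω_c),  ω_s=0, ω_r=1
Stage 2: 12(0−ω_c) = −62(1−ω_c)  ⇒  74ω_c = 62  ⇒  ω_c = 31/37
  ⇒ ω_c²/ω_r² = 31/37
Coupling ω_r² = ω_r¹ ⇒ overall = 13/9 × 31/37 = 403/333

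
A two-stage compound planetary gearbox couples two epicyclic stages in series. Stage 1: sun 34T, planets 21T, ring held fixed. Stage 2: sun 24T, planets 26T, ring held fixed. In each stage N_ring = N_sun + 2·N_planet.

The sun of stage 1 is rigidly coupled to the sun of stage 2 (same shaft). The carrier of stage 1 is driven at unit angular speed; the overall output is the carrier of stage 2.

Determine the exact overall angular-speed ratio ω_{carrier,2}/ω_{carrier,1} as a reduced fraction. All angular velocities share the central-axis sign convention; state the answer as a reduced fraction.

66/85

Stage 1: N_ring = 34 + 2·21 = 76
Stage 1: 34(ω_s−ω_c) = −76(ω_r−ω_c),  ω_r=0, ω_c=1
Stage 1: ω_s = 1 − (76/34)(0−1) = 55/17
  ⇒ ω_s¹/ω_c¹ = 55/17
Stage 2: N_ring = 24 + 2·26 = 76
Stage 2: 24(ω_s−ω_c) = −76(ω_r−ω_c),  ω_r=0, ω_s=1
Stage 2: 24(1−ω_c) = −76(0−ω_c)  ⇒  100ω_c = 24  ⇒  ω_c = 6/25
  ⇒ ω_c²/ω_s² = 6/25
Coupling ω_s² = ω_s¹ ⇒ overall = 55/17 × 6/25 = 66/85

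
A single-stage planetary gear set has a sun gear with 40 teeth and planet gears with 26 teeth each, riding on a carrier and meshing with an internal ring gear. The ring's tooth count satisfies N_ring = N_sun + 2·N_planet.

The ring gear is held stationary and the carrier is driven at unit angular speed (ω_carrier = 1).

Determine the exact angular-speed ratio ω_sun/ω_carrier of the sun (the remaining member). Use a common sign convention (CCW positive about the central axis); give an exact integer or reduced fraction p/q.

N_ring = 40 + 2·26 = 92
40(ω_s−ω_c) = −92(ω_r−ω_c),  ω_r=0, ω_c=1
ω_s = 1 − (92/40)(0−1) = 33/10
ω_s/ω_c = 33/10

33/10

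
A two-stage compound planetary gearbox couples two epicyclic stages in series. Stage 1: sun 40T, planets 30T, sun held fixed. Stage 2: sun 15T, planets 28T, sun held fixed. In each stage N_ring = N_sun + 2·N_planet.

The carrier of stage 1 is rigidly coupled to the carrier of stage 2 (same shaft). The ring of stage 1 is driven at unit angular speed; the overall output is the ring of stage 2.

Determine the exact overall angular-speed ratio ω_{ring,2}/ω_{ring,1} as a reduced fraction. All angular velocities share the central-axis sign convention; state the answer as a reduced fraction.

430/497

Stage 1: N_ring = 40 + 2·30 = 100
Stage 1: 40(ω_s−ω_c) = −100(ω_r−ω_c),  ω_s=0, ω_r=1
Stage 1: 40(0−ω_c) = −100(1−ω_c)  ⇒  140ω_c = 100  ⇒  ω_c = 5/7
  ⇒ ω_c¹/ω_r¹ = 5/7
Stage 2: N_ring = 15 + 2·28 = 71
Stage 2: 15(ω_s−ω_c) = −71(ω_r−ω_c),  ω_s=0, ω_c=1
Stage 2: ω_r = 1 − (15/71)(0−1) = 86/71
  ⇒ ω_r²/ω_c² = 86/71
Coupling ω_c² = ω_c¹ ⇒ overall = 5/7 × 86/71 = 430/497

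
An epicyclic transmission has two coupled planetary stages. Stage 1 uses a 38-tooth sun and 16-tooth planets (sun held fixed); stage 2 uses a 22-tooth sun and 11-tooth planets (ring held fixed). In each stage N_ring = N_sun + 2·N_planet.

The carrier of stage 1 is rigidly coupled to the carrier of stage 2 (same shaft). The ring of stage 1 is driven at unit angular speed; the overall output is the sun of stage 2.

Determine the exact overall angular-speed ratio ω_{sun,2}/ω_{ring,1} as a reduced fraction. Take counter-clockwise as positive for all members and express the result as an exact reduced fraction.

Stage 1: N_ring = 38 + 2·16 = 70
Stage 1: 38(ω_s−ω_c) = −70(ω_r−ω_c),  ω_s=0, ω_r=1
Stage 1: 38(0−ω_c) = −70(1−ω_c)  ⇒  108ω_c = 70  ⇒  ω_c = 35/54
  ⇒ ω_c¹/ω_r¹ = 35/54
Stage 2: N_ring = 22 + 2·11 = 44
Stage 2: 22(ω_s−ω_c) = −44(ω_r−ω_c),  ω_r=0, ω_c=1
Stage 2: ω_s = 1 − (44/22)(0−1) = 3
  ⇒ ω_s²/ω_c² = 3
Coupling ω_c² = ω_c¹ ⇒ overall = 35/54 × 3 = 35/18

35/18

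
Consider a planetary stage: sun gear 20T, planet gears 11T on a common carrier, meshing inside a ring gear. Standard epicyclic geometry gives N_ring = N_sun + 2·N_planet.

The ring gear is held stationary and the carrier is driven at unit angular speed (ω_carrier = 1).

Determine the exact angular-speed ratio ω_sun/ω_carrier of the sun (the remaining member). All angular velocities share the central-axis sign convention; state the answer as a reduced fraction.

N_ring = 20 + 2·11 = 42
20(ω_s−ω_c) = −42(ω_r−ω_c),  ω_r=0, ω_c=1
ω_s = 1 − (42/20)(0−1) = 31/10
ω_s/ω_c = 31/10

31/10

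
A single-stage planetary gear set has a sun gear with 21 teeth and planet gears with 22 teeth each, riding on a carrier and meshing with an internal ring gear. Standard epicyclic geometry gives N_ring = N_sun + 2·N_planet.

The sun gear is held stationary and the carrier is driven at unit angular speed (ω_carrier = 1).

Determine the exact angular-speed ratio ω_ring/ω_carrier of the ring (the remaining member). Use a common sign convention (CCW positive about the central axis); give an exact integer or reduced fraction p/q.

86/65

N_ring = 21 + 2·22 = 65
21(ω_s−ω_c) = −65(ω_r−ω_c),  ω_s=0, ω_c=1
ω_r = 1 − (21/65)(0−1) = 86/65
ω_r/ω_c = 86/65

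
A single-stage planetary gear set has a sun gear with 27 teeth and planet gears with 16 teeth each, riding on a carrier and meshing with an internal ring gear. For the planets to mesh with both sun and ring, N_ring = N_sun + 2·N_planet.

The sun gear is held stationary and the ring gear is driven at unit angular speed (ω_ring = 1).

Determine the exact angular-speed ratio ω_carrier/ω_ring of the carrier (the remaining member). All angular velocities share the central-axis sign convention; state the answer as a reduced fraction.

59/86

N_ring = 27 + 2·16 = 59
27(ω_s−ω_c) = −59(ω_r−ω_c),  ω_s=0, ω_r=1
27(0−ω_c) = −59(1−ω_c)  ⇒  86ω_c = 59  ⇒  ω_c = 59/86
ω_c/ω_r = 59/86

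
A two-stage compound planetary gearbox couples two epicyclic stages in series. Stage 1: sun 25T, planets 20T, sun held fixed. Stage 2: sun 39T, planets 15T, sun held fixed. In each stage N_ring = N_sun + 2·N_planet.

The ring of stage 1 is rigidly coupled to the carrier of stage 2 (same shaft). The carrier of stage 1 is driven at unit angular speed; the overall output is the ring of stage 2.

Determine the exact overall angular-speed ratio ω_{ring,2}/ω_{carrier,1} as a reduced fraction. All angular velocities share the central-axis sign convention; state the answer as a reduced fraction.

648/299

Stage 1: N_ring = 25 + 2·20 = 65
Stage 1: 25(ω_s−ω_c) = −65(ω_r−ω_c),  ω_s=0, ω_c=1
Stage 1: ω_r = 1 − (25/65)(0−1) = 18/13
  ⇒ ω_r¹/ω_c¹ = 18/13
Stage 2: N_ring = 39 + 2·15 = 69
Stage 2: 39(ω_s−ω_c) = −69(ω_r−ω_c),  ω_s=0, ω_c=1
Stage 2: ω_r = 1 − (39/69)(0−1) = 36/23
  ⇒ ω_r²/ω_c² = 36/23
Coupling ω_c² = ω_r¹ ⇒ overall = 18/13 × 36/23 = 648/299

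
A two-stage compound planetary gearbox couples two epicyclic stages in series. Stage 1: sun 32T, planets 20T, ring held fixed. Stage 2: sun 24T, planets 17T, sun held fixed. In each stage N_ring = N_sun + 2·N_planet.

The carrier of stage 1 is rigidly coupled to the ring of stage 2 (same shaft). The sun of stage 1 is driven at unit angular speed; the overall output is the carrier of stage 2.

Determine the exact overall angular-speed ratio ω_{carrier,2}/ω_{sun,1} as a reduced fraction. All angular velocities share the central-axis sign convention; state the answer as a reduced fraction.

Stage 1: N_ring = 32 + 2·20 = 72
Stage 1: 32(ω_s−ω_c) = −72(ω_r−ω_c),  ω_r=0, ω_s=1
Stage 1: 32(1−ω_c) = −72(0−ω_c)  ⇒  104ω_c = 32  ⇒  ω_c = 4/13
  ⇒ ω_c¹/ω_s¹ = 4/13
Stage 2: N_ring = 24 + 2·17 = 58
Stage 2: 24(ω_s−ω_c) = −58(ω_r−ω_c),  ω_s=0, ω_r=1
Stage 2: 24(0−ω_c) = −58(1−ω_c)  ⇒  82ω_c = 58  ⇒  ω_c = 29/41
  ⇒ ω_c²/ω_r² = 29/41
Coupling ω_r² = ω_c¹ ⇒ overall = 4/13 × 29/41 = 116/533

116/533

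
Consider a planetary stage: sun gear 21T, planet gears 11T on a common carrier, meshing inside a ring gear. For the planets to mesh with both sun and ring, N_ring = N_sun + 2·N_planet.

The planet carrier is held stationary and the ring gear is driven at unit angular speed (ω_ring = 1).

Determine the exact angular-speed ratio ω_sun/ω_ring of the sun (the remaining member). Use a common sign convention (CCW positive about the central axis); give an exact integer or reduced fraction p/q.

N_ring = 21 + 2·11 = 43
21(ω_s−ω_c) = −43(ω_r−ω_c),  ω_c=0, ω_r=1
ω_s = 0 − (43/21)(1−0) = -43/21
ω_s/ω_r = -43/21

-43/21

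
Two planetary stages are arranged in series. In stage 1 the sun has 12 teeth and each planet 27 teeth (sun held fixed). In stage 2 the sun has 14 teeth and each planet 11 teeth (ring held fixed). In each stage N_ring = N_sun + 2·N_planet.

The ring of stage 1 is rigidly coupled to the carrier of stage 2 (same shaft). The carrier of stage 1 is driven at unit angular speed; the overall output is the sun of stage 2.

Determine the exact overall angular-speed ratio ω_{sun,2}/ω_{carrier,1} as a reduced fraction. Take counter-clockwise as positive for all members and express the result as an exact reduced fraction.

Stage 1: N_ring = 12 + 2·27 = 66
Stage 1: 12(ω_s−ω_c) = −66(ω_r−ω_c),  ω_s=0, ω_c=1
Stage 1: ω_r = 1 − (12/66)(0−1) = 13/11
  ⇒ ω_r¹/ω_c¹ = 13/11
Stage 2: N_ring = 14 + 2·11 = 36
Stage 2: 14(ω_s−ω_c) = −36(ω_r−ω_c),  ω_r=0, ω_c=1
Stage 2: ω_s = 1 − (36/14)(0−1) = 25/7
  ⇒ ω_s²/ω_c² = 25/7
Coupling ω_c² = ω_r¹ ⇒ overall = 13/11 × 25/7 = 325/77

325/77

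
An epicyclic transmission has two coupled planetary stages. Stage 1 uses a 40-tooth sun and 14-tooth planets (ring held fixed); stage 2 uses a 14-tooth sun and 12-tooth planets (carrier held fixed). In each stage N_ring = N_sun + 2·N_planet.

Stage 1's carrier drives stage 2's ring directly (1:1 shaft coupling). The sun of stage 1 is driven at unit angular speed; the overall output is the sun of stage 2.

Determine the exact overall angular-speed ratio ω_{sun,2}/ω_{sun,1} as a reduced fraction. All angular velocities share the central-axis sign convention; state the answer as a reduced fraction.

-190/189

Stage 1: N_ring = 40 + 2·14 = 68
Stage 1: 40(ω_s−ω_c) = −68(ω_r−ω_c),  ω_r=0, ω_s=1
Stage 1: 40(1−ω_c) = −68(0−ω_c)  ⇒  108ω_c = 40  ⇒  ω_c = 10/27
  ⇒ ω_c¹/ω_s¹ = 10/27
Stage 2: N_ring = 14 + 2·12 = 38
Stage 2: 14(ω_s−ω_c) = −38(ω_r−ω_c),  ω_c=0, ω_r=1
Stage 2: ω_s = 0 − (38/14)(1−0) = -19/7
  ⇒ ω_s²/ω_r² = -19/7
Coupling ω_r² = ω_c¹ ⇒ overall = 10/27 × -19/7 = -190/189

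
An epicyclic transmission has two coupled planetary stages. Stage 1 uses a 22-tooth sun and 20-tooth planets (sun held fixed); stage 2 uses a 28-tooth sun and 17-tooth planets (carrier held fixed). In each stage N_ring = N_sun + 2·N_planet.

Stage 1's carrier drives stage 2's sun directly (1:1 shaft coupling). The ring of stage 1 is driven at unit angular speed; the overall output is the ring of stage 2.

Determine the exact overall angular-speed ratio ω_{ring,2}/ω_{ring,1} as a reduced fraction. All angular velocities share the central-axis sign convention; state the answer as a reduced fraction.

Stage 1: N_ring = 22 + 2·20 = 62
Stage 1: 22(ω_s−ω_c) = −62(ω_r−ω_c),  ω_s=0, ω_r=1
Stage 1: 22(0−ω_c) = −62(1−ω_c)  ⇒  84ω_c = 62  ⇒  ω_c = 31/42
  ⇒ ω_c¹/ω_r¹ = 31/42
Stage 2: N_ring = 28 + 2·17 = 62
Stage 2: 28(ω_s−ω_c) = −62(ω_r−ω_c),  ω_c=0, ω_s=1
Stage 2: ω_r = 0 − (28/62)(1−0) = -14/31
  ⇒ ω_r²/ω_s² = -14/31
Coupling ω_s² = ω_c¹ ⇒ overall = 31/42 × -14/31 = -1/3

-1/3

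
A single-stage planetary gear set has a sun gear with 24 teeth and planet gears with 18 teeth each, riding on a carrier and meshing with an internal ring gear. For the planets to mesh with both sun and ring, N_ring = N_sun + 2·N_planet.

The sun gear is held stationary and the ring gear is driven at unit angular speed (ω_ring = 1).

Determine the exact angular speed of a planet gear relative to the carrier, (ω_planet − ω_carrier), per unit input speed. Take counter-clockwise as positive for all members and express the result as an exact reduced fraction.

N_ring = 24 + 2·18 = 60
24(ω_s−ω_c) = −60(ω_r−ω_c),  ω_s=0, ω_r=1
24(0−ω_c) = −60(1−ω_c)  ⇒  84ω_c = 60  ⇒  ω_c = 5/7
sun–planet: 24·(0−5/7) = −18·(ω_p−ω_c)  ⇒  ω_p−ω_c = −(24/18)·(-5/7) = 20/21

20/21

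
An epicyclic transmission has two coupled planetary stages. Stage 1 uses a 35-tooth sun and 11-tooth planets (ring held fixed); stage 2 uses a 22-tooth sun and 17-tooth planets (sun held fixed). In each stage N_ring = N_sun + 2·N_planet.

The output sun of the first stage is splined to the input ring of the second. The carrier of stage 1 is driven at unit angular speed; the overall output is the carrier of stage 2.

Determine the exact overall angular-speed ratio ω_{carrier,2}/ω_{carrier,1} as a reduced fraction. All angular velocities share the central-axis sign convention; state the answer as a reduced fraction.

Stage 1: N_ring = 35 + 2·11 = 57
Stage 1: 35(ω_s−ω_c) = −57(ω_r−ω_c),  ω_r=0, ω_c=1
Stage 1: ω_s = 1 − (57/35)(0−1) = 92/35
  ⇒ ω_s¹/ω_c¹ = 92/35
Stage 2: N_ring = 22 + 2·17 = 56
Stage 2: 22(ω_s−ω_c) = −56(ω_r−ω_c),  ω_s=0, ω_r=1
Stage 2: 22(0−ω_c) = −56(1−ω_c)  ⇒  78ω_c = 56  ⇒  ω_c = 28/39
  ⇒ ω_c²/ω_r² = 28/39
Coupling ω_r² = ω_s¹ ⇒ overall = 92/35 × 28/39 = 368/195

368/195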